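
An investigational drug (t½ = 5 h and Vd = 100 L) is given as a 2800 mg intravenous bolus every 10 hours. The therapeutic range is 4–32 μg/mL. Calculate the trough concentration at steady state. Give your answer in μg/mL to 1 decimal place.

The dosing interval is 2 half-lives, so f = 2^(−2) = 0.25.
At steady state, R = 1/(1 − 0.25) = 4/3.
Single-dose peak C₀ = D/Vd = 2800/100 = 28 μg/mL.
Steady-state peak Cmax,ss = C₀·R = 28 × 4/3 ≈ 37.333 μg/mL.
Steady-state trough Cmin,ss = Cmax,ss·f ≈ 37.333 × 0.25 ≈ 9.333 μg/mL.
Trough 9.3 μg/mL vs MEC 4 μg/mL: adequate.

9.3 μg/mL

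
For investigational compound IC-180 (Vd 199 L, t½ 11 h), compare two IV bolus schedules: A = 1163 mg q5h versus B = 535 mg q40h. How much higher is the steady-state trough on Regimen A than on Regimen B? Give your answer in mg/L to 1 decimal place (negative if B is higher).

15.5 mg/L

Regimen A: f = (1/2)^(5/11) ≈ 0.7297; Cmin,ss = (1163/199)·f/(1−f) ≈ 15.777 mg/L.
Regimen B: f = (1/2)^(40/11) ≈ 0.0804; Cmin,ss = (535/199)·f/(1−f) ≈ 0.235 mg/L.
Difference ≈ 15.777 − 0.235 ≈ 15.542 mg/L.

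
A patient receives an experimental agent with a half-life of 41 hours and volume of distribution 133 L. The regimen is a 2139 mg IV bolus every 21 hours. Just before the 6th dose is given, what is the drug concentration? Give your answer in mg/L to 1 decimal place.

31.3 mg/L

f = (1/2)^(τ/t½) = (1/2)^(21/41) ≈ 0.7012.
C₀ = D/Vd = 2139/133 ≈ 16.083 mg/L.
Before the 6th dose, 5 doses have been given. Superposition: Cmin = C₀·(f + f² + … + f^5).
≈ 16.083 × (0.7012 + 0.4917 + 0.3448 + 0.2418 + 0.1695) ≈ 16.083 × 1.9490 ≈ 31.346 mg/L.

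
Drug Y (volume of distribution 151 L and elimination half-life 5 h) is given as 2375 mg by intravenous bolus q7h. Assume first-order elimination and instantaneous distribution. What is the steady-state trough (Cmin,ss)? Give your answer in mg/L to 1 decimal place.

9.6 mg/L

τ/t½ = 7/5 ≈ 1.4, so fraction remaining f = (1/2)^(7/5) ≈ 0.3789.
At steady state, accumulation factor R = 1/(1 − e^(−kτ)) ≈ 1.6100.
Single-dose peak C₀ = D/Vd = 2375/151 ≈ 15.728 mg/L.
Steady-state peak Cmax,ss = C₀·R ≈ 15.728 × 1.6100 ≈ 25.322 mg/L.
One interval later, Cmin,ss = Cmax,ss·e^(−kτ) ≈ 25.322 × 0.3789 ≈ 9.595 mg/L.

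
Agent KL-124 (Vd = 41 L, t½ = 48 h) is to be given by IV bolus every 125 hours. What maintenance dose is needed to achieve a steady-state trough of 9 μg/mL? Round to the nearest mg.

1875 mg

τ/t½ = 125/48 ≈ 2.6042, so f = (1/2)^(125/48) ≈ 0.164463.
Cmin,ss = (D/Vd)·f/(1−f), so D = Cmin,ss·Vd·(1−f)/f.
D = 9 × 41 × (1−f)/f ≈ 9 × 41 × 5.08039 ≈ 1874.66 mg.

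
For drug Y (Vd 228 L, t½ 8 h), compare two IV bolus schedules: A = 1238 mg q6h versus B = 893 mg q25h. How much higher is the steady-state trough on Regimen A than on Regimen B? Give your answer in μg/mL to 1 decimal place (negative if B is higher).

Regimen A: f = (1/2)^(6/8) ≈ 0.5946; Cmin,ss = (1238/228)·f/(1−f) ≈ 7.964 μg/mL.
Regimen B: f = (1/2)^(25/8) ≈ 0.1146; Cmin,ss = (893/228)·f/(1−f) ≈ 0.507 μg/mL.
Difference ≈ 7.964 − 0.507 ≈ 7.457 μg/mL.

7.5 μg/mL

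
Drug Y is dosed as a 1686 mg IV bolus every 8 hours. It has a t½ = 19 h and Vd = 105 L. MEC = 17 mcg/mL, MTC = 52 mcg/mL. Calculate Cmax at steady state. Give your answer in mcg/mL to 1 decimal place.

63.4 mcg/mL

Over one 8-h interval, 8/19 ≈ 0.42105 half-lives elapse, leaving f ≈ 0.7469 of each dose.
At steady state, accumulation factor R = 1/(1 − e^(−kτ)) ≈ 3.9510.
Each bolus raises the concentration by D/Vd = 1686/105 ≈ 16.057 mcg/mL.
Cmax,ss = C₀/(1 − f) ≈ 16.057/0.2531 ≈ 63.441 mcg/mL.
Peak 63.4 mcg/mL vs MTC 52 mcg/mL: exceeds toxic threshold.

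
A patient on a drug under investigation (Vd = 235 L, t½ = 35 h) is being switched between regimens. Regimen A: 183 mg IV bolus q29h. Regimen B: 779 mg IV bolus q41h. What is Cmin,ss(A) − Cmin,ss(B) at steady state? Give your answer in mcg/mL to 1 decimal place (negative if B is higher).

-1.6 mcg/mL

Regimen A: f = (1/2)^(29/35) ≈ 0.5631; Cmin,ss = (183/235)·f/(1−f) ≈ 1.004 mcg/mL.
Regimen B: f = (1/2)^(41/35) ≈ 0.4440; Cmin,ss = (779/235)·f/(1−f) ≈ 2.647 mcg/mL.
Difference ≈ 1.004 − 2.647 ≈ -1.643 mcg/mL.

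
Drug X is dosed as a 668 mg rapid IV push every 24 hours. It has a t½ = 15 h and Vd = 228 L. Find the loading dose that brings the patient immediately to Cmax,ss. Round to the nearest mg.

f = (1/2)^(24/15) ≈ 0.329877; accumulation ratio R = 1/(1−f) ≈ 1.49226.
Loading dose to hit Cmax,ss on first dose: D_load = D_maint·R ≈ 668 × 1.49226 ≈ 996.83 mg.

997 mg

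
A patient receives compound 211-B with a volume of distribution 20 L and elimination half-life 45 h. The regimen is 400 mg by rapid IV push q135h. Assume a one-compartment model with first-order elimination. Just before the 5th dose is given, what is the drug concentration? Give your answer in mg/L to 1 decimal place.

f = (1/2)^(τ/t½) = (1/2)^(135/45) ≈ 0.1250.
C₀ = D/Vd = 400/20 ≈ 20.000 mg/L.
Before the 5th dose, 4 doses have been given. Superposition: Cmin = C₀·(f + f² + … + f^4).
≈ 20.000 × (0.1250 + 0.0156 + 0.0020 + 0.0002) ≈ 20.000 × 0.1428 ≈ 2.856 mg/L.

2.9 mg/L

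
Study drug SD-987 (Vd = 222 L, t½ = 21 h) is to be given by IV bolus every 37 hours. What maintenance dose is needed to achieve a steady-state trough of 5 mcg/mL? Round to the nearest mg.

τ/t½ = 37/21 ≈ 1.7619, so f = (1/2)^(37/21) ≈ 0.294859.
Cmin,ss = (D/Vd)·f/(1−f), so D = Cmin,ss·Vd·(1−f)/f.
D = 5 × 222 × (1−f)/f ≈ 5 × 222 × 2.39145 ≈ 2654.51 mg.

2655 mg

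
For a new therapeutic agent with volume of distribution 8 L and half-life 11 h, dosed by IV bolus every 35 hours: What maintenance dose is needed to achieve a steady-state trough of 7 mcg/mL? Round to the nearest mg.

τ/t½ = 35/11 ≈ 3.1818, so f = (1/2)^(35/11) ≈ 0.110199.
Cmin,ss = (D/Vd)·f/(1−f), so D = Cmin,ss·Vd·(1−f)/f.
D = 7 × 8 × (1−f)/f ≈ 7 × 8 × 8.07449 ≈ 452.17 mg.

452 mg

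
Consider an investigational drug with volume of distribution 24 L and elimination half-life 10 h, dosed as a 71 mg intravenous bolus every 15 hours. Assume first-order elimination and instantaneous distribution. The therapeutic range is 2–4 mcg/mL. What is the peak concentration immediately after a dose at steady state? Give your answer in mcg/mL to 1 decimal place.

k = ln2/t½ = ln2/10 ≈ 0.069315 h⁻¹; fraction remaining f = e^(−kτ) = e^(−0.069315×15) ≈ 0.3536.
At steady state, accumulation factor R = 1/(1 − e^(−kτ)) ≈ 1.5470.
Each bolus raises the concentration by D/Vd = 71/24 ≈ 2.958 mcg/mL.
Steady-state peak Cmax,ss = C₀·R ≈ 2.958 × 1.5470 ≈ 4.576 mcg/mL.
Peak 4.6 mcg/mL vs MTC 4 mcg/mL: exceeds toxic threshold.

4.6 mcg/mL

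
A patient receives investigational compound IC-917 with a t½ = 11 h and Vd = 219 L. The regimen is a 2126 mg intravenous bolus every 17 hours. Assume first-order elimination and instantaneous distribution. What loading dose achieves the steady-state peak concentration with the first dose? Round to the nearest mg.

f = (1/2)^(17/11) ≈ 0.342588; accumulation ratio R = 1/(1−f) ≈ 1.52112.
Loading dose to hit Cmax,ss on first dose: D_load = D_maint·R ≈ 2126 × 1.52112 ≈ 3233.90 mg.

3234 mg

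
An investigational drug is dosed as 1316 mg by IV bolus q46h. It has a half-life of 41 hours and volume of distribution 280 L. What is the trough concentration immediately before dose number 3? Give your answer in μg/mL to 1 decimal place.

3.2 μg/mL

f = (1/2)^(τ/t½) = (1/2)^(46/41) ≈ 0.4595.
C₀ = D/Vd = 1316/280 ≈ 4.700 μg/mL.
Before the 3rd dose, 2 doses have been given. Superposition: Cmin = C₀·(f + f²).
≈ 4.700 × (0.4595 + 0.2111) ≈ 4.700 × 0.6706 ≈ 3.152 μg/mL.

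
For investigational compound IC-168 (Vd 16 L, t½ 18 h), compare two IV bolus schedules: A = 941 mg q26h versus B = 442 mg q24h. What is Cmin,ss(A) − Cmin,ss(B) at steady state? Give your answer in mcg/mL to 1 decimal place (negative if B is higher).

16.0 mcg/mL

Regimen A: f = (1/2)^(26/18) ≈ 0.3674; Cmin,ss = (941/16)·f/(1−f) ≈ 34.157 mcg/mL.
Regimen B: f = (1/2)^(24/18) ≈ 0.3969; Cmin,ss = (442/16)·f/(1−f) ≈ 18.180 mcg/mL.
Difference ≈ 34.157 − 18.180 ≈ 15.977 mcg/mL.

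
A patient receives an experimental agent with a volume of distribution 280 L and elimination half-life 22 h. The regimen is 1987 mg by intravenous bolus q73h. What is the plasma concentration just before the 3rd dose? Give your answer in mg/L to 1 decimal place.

0.8 mg/L

f = (1/2)^(τ/t½) = (1/2)^(73/22) ≈ 0.1003.
C₀ = D/Vd = 1987/280 ≈ 7.096 mg/L.
Before the 3rd dose, 2 doses have been given. Superposition: Cmin = C₀·(f + f²).
≈ 7.096 × (0.1003 + 0.0101) ≈ 7.096 × 0.1104 ≈ 0.783 mg/L.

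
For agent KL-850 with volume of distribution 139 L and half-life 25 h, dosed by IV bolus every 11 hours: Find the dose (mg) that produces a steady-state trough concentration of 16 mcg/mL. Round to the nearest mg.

τ/t½ = 11/25 ≈ 0.44, so f = (1/2)^(11/25) ≈ 0.737135.
Cmin,ss = (D/Vd)·f/(1−f), so D = Cmin,ss·Vd·(1−f)/f.
D = 16 × 139 × (1−f)/f ≈ 16 × 139 × 0.35660 ≈ 793.08 mg.

793 mg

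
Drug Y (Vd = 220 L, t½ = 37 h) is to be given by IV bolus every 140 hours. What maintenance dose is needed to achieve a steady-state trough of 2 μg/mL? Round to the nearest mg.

τ/t½ = 140/37 ≈ 3.7838, so f = (1/2)^(140/37) ≈ 0.072605.
Cmin,ss = (D/Vd)·f/(1−f), so D = Cmin,ss·Vd·(1−f)/f.
D = 2 × 220 × (1−f)/f ≈ 2 × 220 × 12.77316 ≈ 5620.19 mg.

5620 mg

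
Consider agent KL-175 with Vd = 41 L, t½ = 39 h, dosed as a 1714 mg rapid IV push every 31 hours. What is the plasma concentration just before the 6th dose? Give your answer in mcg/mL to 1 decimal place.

f = (1/2)^(τ/t½) = (1/2)^(31/39) ≈ 0.5764.
C₀ = D/Vd = 1714/41 ≈ 41.805 mcg/mL.
Before the 6th dose, 5 doses have been given. Superposition: Cmin = C₀·(f + f² + … + f^5).
≈ 41.805 × (0.5764 + 0.3322 + 0.1915 + 0.1104 + 0.0636) ≈ 41.805 × 1.2741 ≈ 53.264 mcg/mL.

53.3 mcg/mL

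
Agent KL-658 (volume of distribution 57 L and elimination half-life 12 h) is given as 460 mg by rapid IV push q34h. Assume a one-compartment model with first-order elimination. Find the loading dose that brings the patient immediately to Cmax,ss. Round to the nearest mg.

535 mg

f = (1/2)^(34/12) ≈ 0.140308; accumulation ratio R = 1/(1−f) ≈ 1.16321.
Loading dose to hit Cmax,ss on first dose: D_load = D_maint·R ≈ 460 × 1.16321 ≈ 535.08 mg.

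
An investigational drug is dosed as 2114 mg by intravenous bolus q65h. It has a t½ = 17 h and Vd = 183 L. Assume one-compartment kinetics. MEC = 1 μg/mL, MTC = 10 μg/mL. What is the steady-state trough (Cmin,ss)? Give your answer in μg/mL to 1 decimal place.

k = ln2/t½ = ln2/17 ≈ 0.040773 h⁻¹; fraction remaining f = e^(−kτ) = e^(−0.040773×65) ≈ 0.0706.
Single-dose peak C₀ = D/Vd = 2114/183 ≈ 11.552 μg/mL.
Steady-state trough Cmin,ss = C₀·f/(1−f) ≈ 11.552 × 0.0706/0.9294 ≈ 0.878 μg/mL.
Trough 0.9 μg/mL vs MEC 1 μg/mL: subtherapeutic.

0.9 μg/mL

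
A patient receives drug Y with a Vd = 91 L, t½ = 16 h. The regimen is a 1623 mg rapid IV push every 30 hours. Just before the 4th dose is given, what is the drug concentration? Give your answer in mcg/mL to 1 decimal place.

f = (1/2)^(τ/t½) = (1/2)^(30/16) ≈ 0.2726.
C₀ = D/Vd = 1623/91 ≈ 17.835 mcg/mL.
Before the 4th dose, 3 doses have been given. Superposition: Cmin = C₀·(f + f² + … + f^3).
≈ 17.835 × (0.2726 + 0.0743 + 0.0203) ≈ 17.835 × 0.3672 ≈ 6.549 mcg/mL.

6.5 mcg/mL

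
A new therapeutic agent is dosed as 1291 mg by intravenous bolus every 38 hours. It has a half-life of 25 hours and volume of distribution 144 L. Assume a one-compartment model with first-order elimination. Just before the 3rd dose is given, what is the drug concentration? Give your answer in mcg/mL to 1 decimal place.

f = (1/2)^(τ/t½) = (1/2)^(38/25) ≈ 0.3487.
C₀ = D/Vd = 1291/144 ≈ 8.965 mcg/mL.
Before the 3rd dose, 2 doses have been given. Superposition: Cmin = C₀·(f + f²).
≈ 8.965 × (0.3487 + 0.1216) ≈ 8.965 × 0.4703 ≈ 4.216 mcg/mL.

4.2 mcg/mL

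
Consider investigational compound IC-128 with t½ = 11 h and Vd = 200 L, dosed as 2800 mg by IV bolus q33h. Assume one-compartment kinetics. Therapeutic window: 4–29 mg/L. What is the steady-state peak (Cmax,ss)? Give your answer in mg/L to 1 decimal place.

τ = 33 h = 3 half-lives, so f = (1/2)^3 = 0.125.
At steady state, R = 1/(1 − 0.125) = 8/7.
Single-dose peak C₀ = D/Vd = 2800/200 = 14 mg/L.
Steady-state peak Cmax,ss = C₀·R = 14 × 8/7 ≈ 16.000 mg/L.
Peak 16.0 mg/L vs MTC 29 mg/L: below toxic threshold.

16.0 mg/L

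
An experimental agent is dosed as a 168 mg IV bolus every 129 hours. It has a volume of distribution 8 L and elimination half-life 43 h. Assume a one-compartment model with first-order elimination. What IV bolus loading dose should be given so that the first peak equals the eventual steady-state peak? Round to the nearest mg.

192 mg

f = (1/2)^(129/43) ≈ 0.125000; accumulation ratio R = 1/(1−f) ≈ 1.14286.
Loading dose to hit Cmax,ss on first dose: D_load = D_maint·R ≈ 168 × 1.14286 ≈ 192.00 mg.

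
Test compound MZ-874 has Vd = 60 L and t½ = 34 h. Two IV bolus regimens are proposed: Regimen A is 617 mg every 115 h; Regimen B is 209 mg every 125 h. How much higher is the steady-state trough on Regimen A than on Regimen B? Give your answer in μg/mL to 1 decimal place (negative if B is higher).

0.8 μg/mL

Regimen A: f = (1/2)^(115/34) ≈ 0.0959; Cmin,ss = (617/60)·f/(1−f) ≈ 1.091 μg/mL.
Regimen B: f = (1/2)^(125/34) ≈ 0.0782; Cmin,ss = (209/60)·f/(1−f) ≈ 0.296 μg/mL.
Difference ≈ 1.091 − 0.296 ≈ 0.795 μg/mL.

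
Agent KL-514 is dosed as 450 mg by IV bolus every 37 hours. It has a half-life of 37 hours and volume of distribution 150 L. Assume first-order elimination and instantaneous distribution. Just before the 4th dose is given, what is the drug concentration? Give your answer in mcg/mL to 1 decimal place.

f = (1/2)^(τ/t½) = (1/2)^(37/37) ≈ 0.5000.
C₀ = D/Vd = 450/150 ≈ 3.000 mcg/mL.
Before the 4th dose, 3 doses have been given. Superposition: Cmin = C₀·(f + f² + … + f^3).
≈ 3.000 × (0.5000 + 0.2500 + 0.1250) ≈ 3.000 × 0.8750 ≈ 2.625 mcg/mL.

2.6 mcg/mL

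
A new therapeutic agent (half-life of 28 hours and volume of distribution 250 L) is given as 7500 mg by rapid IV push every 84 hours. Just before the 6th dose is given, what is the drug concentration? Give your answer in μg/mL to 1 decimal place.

4.3 μg/mL

f = (1/2)^(τ/t½) = (1/2)^(84/28) ≈ 0.1250.
C₀ = D/Vd = 7500/250 ≈ 30.000 μg/mL.
Before the 6th dose, 5 doses have been given. Superposition: Cmin = C₀·(f + f² + … + f^5).
≈ 30.000 × (0.1250 + 0.0156 + 0.0020 + 0.0002 + 0.0000) ≈ 30.000 × 0.1428 ≈ 4.284 μg/mL.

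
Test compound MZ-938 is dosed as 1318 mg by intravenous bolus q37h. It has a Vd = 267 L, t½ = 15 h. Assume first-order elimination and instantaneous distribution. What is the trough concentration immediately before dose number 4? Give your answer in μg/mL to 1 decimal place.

f = (1/2)^(τ/t½) = (1/2)^(37/15) ≈ 0.1809.
C₀ = D/Vd = 1318/267 ≈ 4.936 μg/mL.
Before the 4th dose, 3 doses have been given. Superposition: Cmin = C₀·(f + f² + … + f^3).
≈ 4.936 × (0.1809 + 0.0327 + 0.0059) ≈ 4.936 × 0.2195 ≈ 1.083 μg/mL.

1.1 μg/mL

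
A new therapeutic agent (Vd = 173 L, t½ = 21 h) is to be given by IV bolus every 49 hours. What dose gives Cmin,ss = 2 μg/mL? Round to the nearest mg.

1398 mg

τ/t½ = 49/21 ≈ 2.3333, so f = (1/2)^(49/21) ≈ 0.198425.
Cmin,ss = (D/Vd)·f/(1−f), so D = Cmin,ss·Vd·(1−f)/f.
D = 2 × 173 × (1−f)/f ≈ 2 × 173 × 4.03969 ≈ 1397.73 mg.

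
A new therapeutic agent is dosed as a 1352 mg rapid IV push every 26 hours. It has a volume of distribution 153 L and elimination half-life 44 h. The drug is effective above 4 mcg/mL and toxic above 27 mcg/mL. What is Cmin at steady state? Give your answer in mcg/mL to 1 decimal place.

Over one 26-h interval, 26/44 ≈ 0.59091 half-lives elapse, leaving f ≈ 0.6639 of each dose.
Each bolus raises the concentration by D/Vd = 1352/153 ≈ 8.837 mcg/mL.
Steady-state trough Cmin,ss = C₀·f/(1−f) ≈ 8.837 × 0.6639/0.3361 ≈ 17.456 mcg/mL.
Trough 17.5 mcg/mL vs MEC 4 mcg/mL: adequate.

17.5 mcg/mL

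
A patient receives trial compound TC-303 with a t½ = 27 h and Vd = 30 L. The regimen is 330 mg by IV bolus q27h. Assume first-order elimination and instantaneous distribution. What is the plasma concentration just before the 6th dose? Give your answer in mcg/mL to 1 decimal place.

10.7 mcg/mL

f = (1/2)^(τ/t½) = (1/2)^(27/27) ≈ 0.5000.
C₀ = D/Vd = 330/30 ≈ 11.000 mcg/mL.
Before the 6th dose, 5 doses have been given. Superposition: Cmin = C₀·(f + f² + … + f^5).
≈ 11.000 × (0.5000 + 0.2500 + 0.1250 + 0.0625 + 0.0313) ≈ 11.000 × 0.9688 ≈ 10.657 mcg/mL.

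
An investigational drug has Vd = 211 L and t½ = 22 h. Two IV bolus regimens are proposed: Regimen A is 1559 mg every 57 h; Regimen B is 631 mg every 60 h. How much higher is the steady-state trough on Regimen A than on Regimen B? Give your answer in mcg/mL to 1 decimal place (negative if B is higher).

Regimen A: f = (1/2)^(57/22) ≈ 0.1660; Cmin,ss = (1559/211)·f/(1−f) ≈ 1.471 mcg/mL.
Regimen B: f = (1/2)^(60/22) ≈ 0.1510; Cmin,ss = (631/211)·f/(1−f) ≈ 0.532 mcg/mL.
Difference ≈ 1.471 − 0.532 ≈ 0.939 mcg/mL.

0.9 mcg/mL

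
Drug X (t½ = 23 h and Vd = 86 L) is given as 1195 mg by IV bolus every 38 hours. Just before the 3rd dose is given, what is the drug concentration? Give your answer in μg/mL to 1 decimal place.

f = (1/2)^(τ/t½) = (1/2)^(38/23) ≈ 0.3182.
C₀ = D/Vd = 1195/86 ≈ 13.895 μg/mL.
Before the 3rd dose, 2 doses have been given. Superposition: Cmin = C₀·(f + f²).
≈ 13.895 × (0.3182 + 0.1013) ≈ 13.895 × 0.4195 ≈ 5.829 μg/mL.

5.8 μg/mL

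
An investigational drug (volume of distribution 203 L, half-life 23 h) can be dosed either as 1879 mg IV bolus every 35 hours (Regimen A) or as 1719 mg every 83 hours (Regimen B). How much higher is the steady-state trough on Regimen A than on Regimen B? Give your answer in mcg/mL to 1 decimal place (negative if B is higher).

Regimen A: f = (1/2)^(35/23) ≈ 0.3483; Cmin,ss = (1879/203)·f/(1−f) ≈ 4.947 mcg/mL.
Regimen B: f = (1/2)^(83/23) ≈ 0.0820; Cmin,ss = (1719/203)·f/(1−f) ≈ 0.756 mcg/mL.
Difference ≈ 4.947 − 0.756 ≈ 4.191 mcg/mL.

4.2 mcg/mL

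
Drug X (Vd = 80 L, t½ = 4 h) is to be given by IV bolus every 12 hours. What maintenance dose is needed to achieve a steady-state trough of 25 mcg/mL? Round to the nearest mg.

τ/t½ = 12/4 ≈ 3, so f = (1/2)^(12/4) ≈ 0.125000.
Cmin,ss = (D/Vd)·f/(1−f), so D = Cmin,ss·Vd·(1−f)/f.
D = 25 × 80 × (1−f)/f ≈ 25 × 80 × 7.00000 ≈ 14000.00 mg.

14000 mg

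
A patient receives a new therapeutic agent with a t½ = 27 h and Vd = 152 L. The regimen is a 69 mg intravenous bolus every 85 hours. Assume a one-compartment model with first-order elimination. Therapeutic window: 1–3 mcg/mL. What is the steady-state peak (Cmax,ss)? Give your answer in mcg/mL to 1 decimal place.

0.5 mcg/mL

Over one 85-h interval, 85/27 ≈ 3.1481 half-lives elapse, leaving f ≈ 0.1128 of each dose.
Accumulation ratio R = 1/(1 − f) ≈ 1/0.8872 ≈ 1.1271.
Each bolus raises the concentration by D/Vd = 69/152 ≈ 0.454 mcg/mL.
Steady-state peak Cmax,ss = C₀·R ≈ 0.454 × 1.1271 ≈ 0.512 mcg/mL.
Peak 0.5 mcg/mL vs MTC 3 mcg/mL: below toxic threshold.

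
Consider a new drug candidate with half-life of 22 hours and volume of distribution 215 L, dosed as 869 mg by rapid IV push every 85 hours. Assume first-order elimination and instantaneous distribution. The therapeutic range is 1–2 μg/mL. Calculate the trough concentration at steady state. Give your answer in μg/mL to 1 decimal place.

τ/t½ = 85/22 ≈ 3.8636, so fraction remaining f = (1/2)^(85/22) ≈ 0.0687.
Single-dose peak C₀ = D/Vd = 869/215 ≈ 4.042 μg/mL.
Steady-state trough Cmin,ss = C₀·f/(1−f) ≈ 4.042 × 0.0687/0.9313 ≈ 0.298 μg/mL.
Trough 0.3 μg/mL vs MEC 1 μg/mL: subtherapeutic.

0.3 μg/mL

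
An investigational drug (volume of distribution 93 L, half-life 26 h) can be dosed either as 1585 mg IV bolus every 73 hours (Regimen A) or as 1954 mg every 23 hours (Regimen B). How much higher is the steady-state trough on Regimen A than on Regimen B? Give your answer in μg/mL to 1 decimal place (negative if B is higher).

Regimen A: f = (1/2)^(73/26) ≈ 0.1428; Cmin,ss = (1585/93)·f/(1−f) ≈ 2.839 μg/mL.
Regimen B: f = (1/2)^(23/26) ≈ 0.5416; Cmin,ss = (1954/93)·f/(1−f) ≈ 24.824 μg/mL.
Difference ≈ 2.839 − 24.824 ≈ -21.985 μg/mL.

-22.0 μg/mL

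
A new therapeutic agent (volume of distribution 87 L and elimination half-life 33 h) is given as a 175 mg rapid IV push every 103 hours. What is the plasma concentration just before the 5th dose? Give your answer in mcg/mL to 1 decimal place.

f = (1/2)^(τ/t½) = (1/2)^(103/33) ≈ 0.1149.
C₀ = D/Vd = 175/87 ≈ 2.011 mcg/mL.
Before the 5th dose, 4 doses have been given. Superposition: Cmin = C₀·(f + f² + … + f^4).
≈ 2.011 × (0.1149 + 0.0132 + 0.0015 + 0.0002) ≈ 2.011 × 0.1298 ≈ 0.261 mcg/mL.

0.3 mcg/mL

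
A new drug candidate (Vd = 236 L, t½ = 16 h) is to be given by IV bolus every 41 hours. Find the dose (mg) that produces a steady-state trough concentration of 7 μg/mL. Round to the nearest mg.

8107 mg

τ/t½ = 41/16 ≈ 2.5625, so f = (1/2)^(41/16) ≈ 0.169282.
Cmin,ss = (D/Vd)·f/(1−f), so D = Cmin,ss·Vd·(1−f)/f.
D = 7 × 236 × (1−f)/f ≈ 7 × 236 × 4.90730 ≈ 8106.86 mg.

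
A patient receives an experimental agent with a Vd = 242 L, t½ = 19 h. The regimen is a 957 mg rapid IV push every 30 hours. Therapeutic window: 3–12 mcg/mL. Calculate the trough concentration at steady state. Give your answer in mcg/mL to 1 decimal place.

2.0 mcg/mL

Over one 30-h interval, 30/19 ≈ 1.5789 half-lives elapse, leaving f ≈ 0.3347 of each dose.
At steady state, accumulation factor R = 1/(1 − e^(−kτ)) ≈ 1.5031.
Each bolus raises the concentration by D/Vd = 957/242 ≈ 3.955 mcg/mL.
Cmax,ss = C₀/(1 − f) ≈ 3.955/0.6653 ≈ 5.945 mcg/mL.
Steady-state trough Cmin,ss = Cmax,ss·f ≈ 5.945 × 0.3347 ≈ 1.990 mcg/mL.
Trough 2.0 mcg/mL vs MEC 3 mcg/mL: subtherapeutic.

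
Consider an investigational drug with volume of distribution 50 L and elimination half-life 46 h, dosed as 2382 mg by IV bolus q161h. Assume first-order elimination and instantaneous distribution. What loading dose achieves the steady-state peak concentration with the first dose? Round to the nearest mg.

f = (1/2)^(161/46) ≈ 0.088388; accumulation ratio R = 1/(1−f) ≈ 1.09696.
Loading dose to hit Cmax,ss on first dose: D_load = D_maint·R ≈ 2382 × 1.09696 ≈ 2612.96 mg.

2613 mg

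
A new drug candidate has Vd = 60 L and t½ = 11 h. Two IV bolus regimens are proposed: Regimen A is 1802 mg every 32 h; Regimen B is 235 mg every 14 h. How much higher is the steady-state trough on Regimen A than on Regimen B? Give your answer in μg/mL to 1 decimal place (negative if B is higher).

Regimen A: f = (1/2)^(32/11) ≈ 0.1331; Cmin,ss = (1802/60)·f/(1−f) ≈ 4.611 μg/mL.
Regimen B: f = (1/2)^(14/11) ≈ 0.4139; Cmin,ss = (235/60)·f/(1−f) ≈ 2.766 μg/mL.
Difference ≈ 4.611 − 2.766 ≈ 1.845 μg/mL.

1.8 μg/mL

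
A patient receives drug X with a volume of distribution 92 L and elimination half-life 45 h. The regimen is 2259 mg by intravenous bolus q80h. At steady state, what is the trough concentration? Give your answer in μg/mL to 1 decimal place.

τ/t½ = 80/45 ≈ 1.7778, so fraction remaining f = (1/2)^(80/45) ≈ 0.2916.
Single-dose peak C₀ = D/Vd = 2259/92 ≈ 24.554 μg/mL.
Steady-state trough Cmin,ss = C₀·f/(1−f) ≈ 24.554 × 0.2916/0.7084 ≈ 10.107 μg/mL.

10.1 μg/mL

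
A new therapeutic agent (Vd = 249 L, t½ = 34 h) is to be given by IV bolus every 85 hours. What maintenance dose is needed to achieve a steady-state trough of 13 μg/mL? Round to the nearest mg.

τ/t½ = 85/34 ≈ 2.5, so f = (1/2)^(85/34) ≈ 0.176777.
Cmin,ss = (D/Vd)·f/(1−f), so D = Cmin,ss·Vd·(1−f)/f.
D = 13 × 249 × (1−f)/f ≈ 13 × 249 × 4.65684 ≈ 15074.19 mg.

15074 mg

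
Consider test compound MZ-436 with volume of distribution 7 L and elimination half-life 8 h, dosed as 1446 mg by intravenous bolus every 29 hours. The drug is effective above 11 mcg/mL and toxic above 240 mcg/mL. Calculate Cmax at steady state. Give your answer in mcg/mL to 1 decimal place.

k = ln2/t½ = ln2/8 ≈ 0.086643 h⁻¹; fraction remaining f = e^(−kτ) = e^(−0.086643×29) ≈ 0.0811.
At steady state, accumulation factor R = 1/(1 − e^(−kτ)) ≈ 1.0883.
Single-dose peak C₀ = D/Vd = 1446/7 ≈ 206.571 mcg/mL.
Cmax,ss = C₀/(1 − f) ≈ 206.571/0.9189 ≈ 224.802 mcg/mL.
Peak 224.8 mcg/mL vs MTC 240 mcg/mL: below toxic threshold.

224.8 mcg/mL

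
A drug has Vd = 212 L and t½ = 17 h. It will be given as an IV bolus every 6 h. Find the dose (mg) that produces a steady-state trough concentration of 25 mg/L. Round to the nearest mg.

τ/t½ = 6/17 ≈ 0.35294, so f = (1/2)^(6/17) ≈ 0.782986.
Cmin,ss = (D/Vd)·f/(1−f), so D = Cmin,ss·Vd·(1−f)/f.
D = 25 × 212 × (1−f)/f ≈ 25 × 212 × 0.27716 ≈ 1468.95 mg.

1469 mg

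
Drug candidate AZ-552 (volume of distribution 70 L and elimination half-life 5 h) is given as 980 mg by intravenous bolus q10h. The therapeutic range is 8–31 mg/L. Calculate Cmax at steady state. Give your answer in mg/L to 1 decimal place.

18.7 mg/L

The dosing interval is 2 half-lives, so f = 2^(−2) = 0.25.
Accumulation ratio R = 1/(1 − f) = 1/0.75 = 4/3.
Single-dose peak C₀ = D/Vd = 980/70 = 14 mg/L.
Steady-state peak Cmax,ss = C₀·R = 14 × 4/3 ≈ 18.667 mg/L.
Peak 18.7 mg/L vs MTC 31 mg/L: below toxic threshold.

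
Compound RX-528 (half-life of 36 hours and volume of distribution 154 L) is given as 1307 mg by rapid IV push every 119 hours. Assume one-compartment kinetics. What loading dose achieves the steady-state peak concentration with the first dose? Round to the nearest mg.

1454 mg

f = (1/2)^(119/36) ≈ 0.101141; accumulation ratio R = 1/(1−f) ≈ 1.11252.
Loading dose to hit Cmax,ss on first dose: D_load = D_maint·R ≈ 1307 × 1.11252 ≈ 1454.06 mg.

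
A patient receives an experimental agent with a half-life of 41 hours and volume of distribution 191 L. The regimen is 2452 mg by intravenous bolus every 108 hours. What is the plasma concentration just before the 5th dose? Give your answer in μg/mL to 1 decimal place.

f = (1/2)^(τ/t½) = (1/2)^(108/41) ≈ 0.1611.
C₀ = D/Vd = 2452/191 ≈ 12.838 μg/mL.
Before the 5th dose, 4 doses have been given. Superposition: Cmin = C₀·(f + f² + … + f^4).
≈ 12.838 × (0.1611 + 0.0260 + 0.0042 + 0.0007) ≈ 12.838 × 0.1920 ≈ 2.465 μg/mL.

2.5 μg/mL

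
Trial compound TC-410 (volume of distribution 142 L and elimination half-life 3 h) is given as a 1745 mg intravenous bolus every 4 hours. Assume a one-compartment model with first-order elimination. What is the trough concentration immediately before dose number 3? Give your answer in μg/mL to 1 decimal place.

6.8 μg/mL

f = (1/2)^(τ/t½) = (1/2)^(4/3) ≈ 0.3969.
C₀ = D/Vd = 1745/142 ≈ 12.289 μg/mL.
Before the 3rd dose, 2 doses have been given. Superposition: Cmin = C₀·(f + f²).
≈ 12.289 × (0.3969 + 0.1575) ≈ 12.289 × 0.5544 ≈ 6.813 μg/mL.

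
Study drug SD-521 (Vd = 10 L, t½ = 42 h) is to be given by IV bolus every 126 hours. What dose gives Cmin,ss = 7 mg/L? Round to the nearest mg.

τ/t½ = 126/42 ≈ 3, so f = (1/2)^(126/42) ≈ 0.125000.
Cmin,ss = (D/Vd)·f/(1−f), so D = Cmin,ss·Vd·(1−f)/f.
D = 7 × 10 × (1−f)/f ≈ 7 × 10 × 7.00000 ≈ 490.00 mg.

490 mg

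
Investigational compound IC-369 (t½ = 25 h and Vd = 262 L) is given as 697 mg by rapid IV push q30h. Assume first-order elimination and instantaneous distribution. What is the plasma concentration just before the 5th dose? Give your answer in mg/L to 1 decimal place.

f = (1/2)^(τ/t½) = (1/2)^(30/25) ≈ 0.4353.
C₀ = D/Vd = 697/262 ≈ 2.660 mg/L.
Before the 5th dose, 4 doses have been given. Superposition: Cmin = C₀·(f + f² + … + f^4).
≈ 2.660 × (0.4353 + 0.1895 + 0.0825 + 0.0359) ≈ 2.660 × 0.7432 ≈ 1.977 mg/L.

2.0 mg/L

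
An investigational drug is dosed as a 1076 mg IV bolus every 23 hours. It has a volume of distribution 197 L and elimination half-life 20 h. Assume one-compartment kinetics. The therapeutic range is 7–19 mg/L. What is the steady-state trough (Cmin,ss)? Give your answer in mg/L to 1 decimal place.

Over one 23-h interval, 23/20 ≈ 1.15 half-lives elapse, leaving f ≈ 0.4506 of each dose.
At steady state, accumulation factor R = 1/(1 − e^(−kτ)) ≈ 1.8202.
Each bolus raises the concentration by D/Vd = 1076/197 ≈ 5.462 mg/L.
Cmax,ss = C₀/(1 − f) ≈ 5.462/0.5494 ≈ 9.942 mg/L.
One interval later, Cmin,ss = Cmax,ss·e^(−kτ) ≈ 9.942 × 0.4506 ≈ 4.480 mg/L.
Trough 4.5 mg/L vs MEC 7 mg/L: subtherapeutic.

4.5 mg/L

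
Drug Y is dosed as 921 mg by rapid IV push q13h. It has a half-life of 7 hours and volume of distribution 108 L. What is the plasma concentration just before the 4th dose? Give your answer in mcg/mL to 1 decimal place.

f = (1/2)^(τ/t½) = (1/2)^(13/7) ≈ 0.2760.
C₀ = D/Vd = 921/108 ≈ 8.528 mcg/mL.
Before the 4th dose, 3 doses have been given. Superposition: Cmin = C₀·(f + f² + … + f^3).
≈ 8.528 × (0.2760 + 0.0762 + 0.0210) ≈ 8.528 × 0.3732 ≈ 3.183 mcg/mL.

3.2 mcg/mL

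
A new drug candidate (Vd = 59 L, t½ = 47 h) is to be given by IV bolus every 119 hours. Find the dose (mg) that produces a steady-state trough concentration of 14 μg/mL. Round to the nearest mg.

3951 mg

τ/t½ = 119/47 ≈ 2.5319, so f = (1/2)^(119/47) ≈ 0.172909.
Cmin,ss = (D/Vd)·f/(1−f), so D = Cmin,ss·Vd·(1−f)/f.
D = 14 × 59 × (1−f)/f ≈ 14 × 59 × 4.78339 ≈ 3951.08 mg.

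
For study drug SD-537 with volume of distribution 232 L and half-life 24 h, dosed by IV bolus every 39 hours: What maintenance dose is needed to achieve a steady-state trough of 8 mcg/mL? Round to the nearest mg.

3869 mg

τ/t½ = 39/24 ≈ 1.625, so f = (1/2)^(39/24) ≈ 0.324210.
Cmin,ss = (D/Vd)·f/(1−f), so D = Cmin,ss·Vd·(1−f)/f.
D = 8 × 232 × (1−f)/f ≈ 8 × 232 × 2.08442 ≈ 3868.68 mg.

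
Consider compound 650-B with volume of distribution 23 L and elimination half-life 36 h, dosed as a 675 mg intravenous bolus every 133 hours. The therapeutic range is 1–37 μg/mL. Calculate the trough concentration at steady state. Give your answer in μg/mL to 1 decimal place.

Over one 133-h interval, 133/36 ≈ 3.6944 half-lives elapse, leaving f ≈ 0.0772 of each dose.
Accumulation ratio R = 1/(1 − f) ≈ 1/0.9228 ≈ 1.0837.
Each bolus raises the concentration by D/Vd = 675/23 ≈ 29.348 μg/mL.
Cmax,ss = C₀/(1 − f) ≈ 29.348/0.9228 ≈ 31.803 μg/mL.
Steady-state trough Cmin,ss = Cmax,ss·f ≈ 31.803 × 0.0772 ≈ 2.455 μg/mL.
Trough 2.5 μg/mL vs MEC 1 μg/mL: adequate.

2.5 μg/mL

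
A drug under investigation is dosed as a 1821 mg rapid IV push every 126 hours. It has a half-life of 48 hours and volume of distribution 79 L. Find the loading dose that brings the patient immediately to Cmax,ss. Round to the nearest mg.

f = (1/2)^(126/48) ≈ 0.162105; accumulation ratio R = 1/(1−f) ≈ 1.19347.
Loading dose to hit Cmax,ss on first dose: D_load = D_maint·R ≈ 1821 × 1.19347 ≈ 2173.31 mg.

2173 mg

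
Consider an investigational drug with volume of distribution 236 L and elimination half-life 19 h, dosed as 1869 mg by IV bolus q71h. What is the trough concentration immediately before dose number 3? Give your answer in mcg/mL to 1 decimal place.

0.6 mcg/mL

f = (1/2)^(τ/t½) = (1/2)^(71/19) ≈ 0.0750.
C₀ = D/Vd = 1869/236 ≈ 7.919 mcg/mL.
Before the 3rd dose, 2 doses have been given. Superposition: Cmin = C₀·(f + f²).
≈ 7.919 × (0.0750 + 0.0056) ≈ 7.919 × 0.0806 ≈ 0.638 mcg/mL.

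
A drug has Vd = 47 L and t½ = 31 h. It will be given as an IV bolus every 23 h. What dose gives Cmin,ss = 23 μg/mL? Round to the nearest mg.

727 mg

τ/t½ = 23/31 ≈ 0.74194, so f = (1/2)^(23/31) ≈ 0.597937.
Cmin,ss = (D/Vd)·f/(1−f), so D = Cmin,ss·Vd·(1−f)/f.
D = 23 × 47 × (1−f)/f ≈ 23 × 47 × 0.67242 ≈ 726.89 mg.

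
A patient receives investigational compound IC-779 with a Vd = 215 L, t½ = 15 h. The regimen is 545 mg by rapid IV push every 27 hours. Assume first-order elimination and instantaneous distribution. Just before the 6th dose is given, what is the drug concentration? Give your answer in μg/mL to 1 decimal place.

1.0 μg/mL

f = (1/2)^(τ/t½) = (1/2)^(27/15) ≈ 0.2872.
C₀ = D/Vd = 545/215 ≈ 2.535 μg/mL.
Before the 6th dose, 5 doses have been given. Superposition: Cmin = C₀·(f + f² + … + f^5).
≈ 2.535 × (0.2872 + 0.0825 + 0.0237 + 0.0068 + 0.0020) ≈ 2.535 × 0.4022 ≈ 1.020 μg/mL.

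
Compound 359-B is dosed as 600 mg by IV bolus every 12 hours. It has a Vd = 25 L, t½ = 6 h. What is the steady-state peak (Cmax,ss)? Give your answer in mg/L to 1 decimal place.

32.0 mg/L

The dosing interval is 2 half-lives, so f = 2^(−2) = 0.25.
Accumulation ratio R = 1/(1 − f) = 1/0.75 = 4/3.
Single-dose peak C₀ = D/Vd = 600/25 = 24 mg/L.
Steady-state peak Cmax,ss = C₀·R = 24 × 4/3 ≈ 32.000 mg/L.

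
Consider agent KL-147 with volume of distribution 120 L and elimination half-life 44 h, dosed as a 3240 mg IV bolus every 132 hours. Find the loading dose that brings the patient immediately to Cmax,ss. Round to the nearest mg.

f = (1/2)^(132/44) ≈ 0.125000; accumulation ratio R = 1/(1−f) ≈ 1.14286.
Loading dose to hit Cmax,ss on first dose: D_load = D_maint·R ≈ 3240 × 1.14286 ≈ 3702.87 mg.

3703 mg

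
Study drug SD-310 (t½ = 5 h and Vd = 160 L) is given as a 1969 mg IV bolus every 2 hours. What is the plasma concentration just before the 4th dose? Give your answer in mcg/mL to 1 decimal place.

f = (1/2)^(τ/t½) = (1/2)^(2/5) ≈ 0.7579.
C₀ = D/Vd = 1969/160 ≈ 12.306 mcg/mL.
Before the 4th dose, 3 doses have been given. Superposition: Cmin = C₀·(f + f² + … + f^3).
≈ 12.306 × (0.7579 + 0.5744 + 0.4353) ≈ 12.306 × 1.7676 ≈ 21.752 mcg/mL.

21.8 mcg/mL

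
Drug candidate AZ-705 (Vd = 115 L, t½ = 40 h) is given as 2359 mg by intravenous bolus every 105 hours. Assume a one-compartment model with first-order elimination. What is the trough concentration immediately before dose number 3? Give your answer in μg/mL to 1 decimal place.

f = (1/2)^(τ/t½) = (1/2)^(105/40) ≈ 0.1621.
C₀ = D/Vd = 2359/115 ≈ 20.513 μg/mL.
Before the 3rd dose, 2 doses have been given. Superposition: Cmin = C₀·(f + f²).
≈ 20.513 × (0.1621 + 0.0263) ≈ 20.513 × 0.1884 ≈ 3.865 μg/mL.

3.9 μg/mL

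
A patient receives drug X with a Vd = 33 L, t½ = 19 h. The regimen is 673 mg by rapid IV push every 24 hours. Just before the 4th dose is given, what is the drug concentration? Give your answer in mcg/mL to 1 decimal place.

f = (1/2)^(τ/t½) = (1/2)^(24/19) ≈ 0.4166.
C₀ = D/Vd = 673/33 ≈ 20.394 mcg/mL.
Before the 4th dose, 3 doses have been given. Superposition: Cmin = C₀·(f + f² + … + f^3).
≈ 20.394 × (0.4166 + 0.1736 + 0.0723) ≈ 20.394 × 0.6625 ≈ 13.511 mcg/mL.

13.5 mcg/mL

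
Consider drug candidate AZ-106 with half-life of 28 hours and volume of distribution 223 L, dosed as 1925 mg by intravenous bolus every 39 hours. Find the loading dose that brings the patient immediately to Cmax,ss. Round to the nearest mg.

f = (1/2)^(39/28) ≈ 0.380810; accumulation ratio R = 1/(1−f) ≈ 1.61501.
Loading dose to hit Cmax,ss on first dose: D_load = D_maint·R ≈ 1925 × 1.61501 ≈ 3108.89 mg.

3109 mg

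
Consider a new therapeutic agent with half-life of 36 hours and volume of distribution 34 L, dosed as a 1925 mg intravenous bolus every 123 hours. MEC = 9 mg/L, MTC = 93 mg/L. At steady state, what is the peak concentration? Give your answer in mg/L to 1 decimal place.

62.5 mg/L

k = ln2/t½ = ln2/36 ≈ 0.019254 h⁻¹; fraction remaining f = e^(−kτ) = e^(−0.019254×123) ≈ 0.0936.
At steady state, accumulation factor R = 1/(1 − e^(−kτ)) ≈ 1.1033.
Single-dose peak C₀ = D/Vd = 1925/34 ≈ 56.618 mg/L.
Steady-state peak Cmax,ss = C₀·R ≈ 56.618 × 1.1033 ≈ 62.467 mg/L.
Peak 62.5 mg/L vs MTC 93 mg/L: below toxic threshold.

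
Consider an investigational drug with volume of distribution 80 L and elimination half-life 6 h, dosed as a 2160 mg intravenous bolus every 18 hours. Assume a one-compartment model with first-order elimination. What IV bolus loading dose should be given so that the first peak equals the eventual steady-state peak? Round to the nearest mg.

2469 mg

f = (1/2)^(18/6) ≈ 0.125000; accumulation ratio R = 1/(1−f) ≈ 1.14286.
Loading dose to hit Cmax,ss on first dose: D_load = D_maint·R ≈ 2160 × 1.14286 ≈ 2468.58 mg.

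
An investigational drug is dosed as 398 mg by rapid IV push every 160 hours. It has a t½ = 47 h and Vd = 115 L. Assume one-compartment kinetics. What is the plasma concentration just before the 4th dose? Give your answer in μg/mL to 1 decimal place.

0.4 μg/mL

f = (1/2)^(τ/t½) = (1/2)^(160/47) ≈ 0.0945.
C₀ = D/Vd = 398/115 ≈ 3.461 μg/mL.
Before the 4th dose, 3 doses have been given. Superposition: Cmin = C₀·(f + f² + … + f^3).
≈ 3.461 × (0.0945 + 0.0089 + 0.0008) ≈ 3.461 × 0.1042 ≈ 0.361 μg/mL.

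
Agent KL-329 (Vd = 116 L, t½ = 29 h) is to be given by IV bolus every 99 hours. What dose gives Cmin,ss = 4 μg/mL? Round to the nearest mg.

4481 mg

τ/t½ = 99/29 ≈ 3.4138, so f = (1/2)^(99/29) ≈ 0.093831.
Cmin,ss = (D/Vd)·f/(1−f), so D = Cmin,ss·Vd·(1−f)/f.
D = 4 × 116 × (1−f)/f ≈ 4 × 116 × 9.65746 ≈ 4481.06 mg.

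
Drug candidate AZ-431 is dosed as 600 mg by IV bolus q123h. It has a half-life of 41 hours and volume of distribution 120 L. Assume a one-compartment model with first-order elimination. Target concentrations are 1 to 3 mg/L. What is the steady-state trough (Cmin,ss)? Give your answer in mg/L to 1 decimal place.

τ = 123 h = 3 half-lives, so f = (1/2)^3 = 0.125.
At steady state, R = 1/(1 − 0.125) = 8/7.
Single-dose peak C₀ = D/Vd = 600/120 = 5 mg/L.
Steady-state peak Cmax,ss = C₀·R = 5 × 8/7 ≈ 5.714 mg/L.
Steady-state trough Cmin,ss = Cmax,ss·f ≈ 5.714 × 0.125 ≈ 0.714 mg/L.
Trough 0.7 mg/L vs MEC 1 mg/L: subtherapeutic.

0.7 mg/L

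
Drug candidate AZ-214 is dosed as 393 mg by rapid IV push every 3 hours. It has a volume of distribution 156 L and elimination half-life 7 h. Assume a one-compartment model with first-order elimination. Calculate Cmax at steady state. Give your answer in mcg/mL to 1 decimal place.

9.8 mcg/mL

k = ln2/t½ = ln2/7 ≈ 0.099021 h⁻¹; fraction remaining f = e^(−kτ) = e^(−0.099021×3) ≈ 0.7430.
Accumulation ratio R = 1/(1 − f) ≈ 1/0.2570 ≈ 3.8911.
Each bolus raises the concentration by D/Vd = 393/156 ≈ 2.519 mcg/mL.
Steady-state peak Cmax,ss = C₀·R ≈ 2.519 × 3.8911 ≈ 9.802 mcg/mL.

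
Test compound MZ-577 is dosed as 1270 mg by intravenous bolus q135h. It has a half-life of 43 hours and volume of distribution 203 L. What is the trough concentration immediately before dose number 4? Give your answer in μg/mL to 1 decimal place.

f = (1/2)^(τ/t½) = (1/2)^(135/43) ≈ 0.1135.
C₀ = D/Vd = 1270/203 ≈ 6.256 μg/mL.
Before the 4th dose, 3 doses have been given. Superposition: Cmin = C₀·(f + f² + … + f^3).
≈ 6.256 × (0.1135 + 0.0129 + 0.0015) ≈ 6.256 × 0.1279 ≈ 0.800 μg/mL.

0.8 μg/mL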